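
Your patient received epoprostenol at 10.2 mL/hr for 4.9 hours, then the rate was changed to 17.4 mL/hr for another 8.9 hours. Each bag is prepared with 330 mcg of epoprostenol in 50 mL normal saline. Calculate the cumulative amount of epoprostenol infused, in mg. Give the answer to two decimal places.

Concentration = 330 mcg ÷ 50 mL = 6.6 mcg/mL
Stage 1: 10.2 mL/hr × 4.9 hr = 49.98 mL → 49.98 mL × 6.6 mcg/mL = 329.868 mcg
Stage 2: 17.4 mL/hr × 8.9 hr = 154.86 mL → 154.86 mL × 6.6 mcg/mL = 1022.076 mcg
Total = 329.868 + 1022.076 = 1351.944 mcg = 1.351944 mg

1.35 mg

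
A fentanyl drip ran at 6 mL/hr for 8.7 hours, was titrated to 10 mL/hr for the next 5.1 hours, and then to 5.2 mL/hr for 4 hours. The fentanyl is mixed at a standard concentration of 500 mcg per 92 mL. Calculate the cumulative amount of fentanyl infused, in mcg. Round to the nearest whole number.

Concentration = 500 mcg ÷ 92 mL = 5.434783 mcg/mL
Stage 1: 6 mL/hr × 8.7 hr = 52.2 mL → 52.2 mL × 5.434783 mcg/mL = 283.6957 mcg
Stage 2: 10 mL/hr × 5.1 hr = 51 mL → 51 mL × 5.434783 mcg/mL = 277.1739 mcg
Stage 3: 5.2 mL/hr × 4 hr = 20.8 mL → 20.8 mL × 5.434783 mcg/mL = 113.0435 mcg
Total = 283.6957 + 277.1739 + 113.0435 = 673.913 mcg

674 mcg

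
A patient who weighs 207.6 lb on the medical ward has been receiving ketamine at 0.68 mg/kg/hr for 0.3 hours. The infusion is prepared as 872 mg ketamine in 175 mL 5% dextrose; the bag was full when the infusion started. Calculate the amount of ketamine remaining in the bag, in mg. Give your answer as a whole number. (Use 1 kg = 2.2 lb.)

853 mg

Weight = 207.6 lb ÷ 2.2 lb/kg = 94.36364 kg
Dose = 0.68 mg/kg/hr × 94.36364 kg = 64.16727 mg/hr
Concentration = 872 mg ÷ 175 mL = 4.982857 mg/mL
Rate = 64.16727 mg/hr ÷ 4.982857 mg/mL = 12.87761 mL/hr
Volume infused = 12.87761 mL/hr × 0.3 hr = 3.863282 mL
Volume remaining = 175 − 3.863282 = 171.1367 mL
Drug remaining = 171.1367 mL × 4.982857 mg/mL = 852.7498 mg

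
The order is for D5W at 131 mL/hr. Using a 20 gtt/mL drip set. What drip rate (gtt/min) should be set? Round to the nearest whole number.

131 mL/hr ÷ 60 min/hr = 2.183333 mL/min
2.183333 mL/min × 20 gtt/mL = 43.66667 gtt/min

44 gtt/min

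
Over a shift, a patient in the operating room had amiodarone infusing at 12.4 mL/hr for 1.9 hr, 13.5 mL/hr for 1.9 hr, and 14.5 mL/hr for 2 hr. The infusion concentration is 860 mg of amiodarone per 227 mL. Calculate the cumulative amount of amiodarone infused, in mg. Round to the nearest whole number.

Concentration = 860 mg ÷ 227 mL = 3.788546 mg/mL
Stage 1: 12.4 mL/hr × 1.9 hr = 23.56 mL → 23.56 mL × 3.788546 mg/mL = 89.25815 mg
Stage 2: 13.5 mL/hr × 1.9 hr = 25.65 mL → 25.65 mL × 3.788546 mg/mL = 97.17621 mg
Stage 3: 14.5 mL/hr × 2 hr = 29 mL → 29 mL × 3.788546 mg/mL = 109.8678 mg
Total = 89.25815 + 97.17621 + 109.8678 = 296.3022 mg

296 mg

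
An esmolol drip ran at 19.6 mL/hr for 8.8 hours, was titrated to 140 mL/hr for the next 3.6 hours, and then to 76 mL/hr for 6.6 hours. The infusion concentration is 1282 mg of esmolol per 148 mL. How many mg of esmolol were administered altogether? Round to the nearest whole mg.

Concentration = 1282 mg ÷ 148 mL = 8.662162 mg/mL
Stage 1: 19.6 mL/hr × 8.8 hr = 172.48 mL → 172.48 mL × 8.662162 mg/mL = 1494.05 mg
Stage 2: 140 mL/hr × 3.6 hr = 504 mL → 504 mL × 8.662162 mg/mL = 4365.73 mg
Stage 3: 76 mL/hr × 6.6 hr = 501.6 mL → 501.6 mL × 8.662162 mg/mL = 4344.941 mg
Total = 1494.05 + 4365.73 + 4344.941 = 10204.72 mg

10205 mg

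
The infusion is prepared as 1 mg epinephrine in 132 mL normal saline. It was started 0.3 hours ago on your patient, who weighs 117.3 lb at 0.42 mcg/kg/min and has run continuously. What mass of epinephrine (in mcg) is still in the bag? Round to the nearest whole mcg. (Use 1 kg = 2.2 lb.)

Weight = 117.3 lb ÷ 2.2 lb/kg = 53.31818 kg
Dose = 0.42 mcg/kg/min × 53.31818 kg = 22.39364 mcg/min
22.39364 mcg/min × 60 min/hr = 1343.618 mcg/hr
Concentration = 1 mg ÷ 132 mL = 0.007575758 mg/mL = 7.575758 mcg/mL
Rate = 1343.618 mcg/hr ÷ 7.575758 mcg/mL = 177.3576 mL/hr
Volume infused = 177.3576 mL/hr × 0.3 hr = 53.20728 mL
Volume remaining = 132 − 53.20728 = 78.79272 mL
Drug remaining = 78.79272 mL × 7.575758 mcg/mL = 596.9145 mcg

597 mcg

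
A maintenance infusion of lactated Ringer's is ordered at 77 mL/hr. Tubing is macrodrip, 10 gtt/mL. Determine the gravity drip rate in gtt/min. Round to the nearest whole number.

77 mL/hr ÷ 60 min/hr = 1.283333 mL/min
1.283333 mL/min × 10 gtt/mL = 12.83333 gtt/min

13 gtt/min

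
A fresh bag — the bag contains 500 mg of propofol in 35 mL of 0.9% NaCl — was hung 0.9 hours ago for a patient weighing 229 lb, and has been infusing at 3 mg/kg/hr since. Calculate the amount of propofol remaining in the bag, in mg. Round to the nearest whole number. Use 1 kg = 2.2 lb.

Weight = 229 lb ÷ 2.2 lb/kg = 104.0909 kg
Dose = 3 mg/kg/hr × 104.0909 kg = 312.2727 mg/hr
Concentration = 500 mg ÷ 35 mL = 14.28571 mg/mL
Rate = 312.2727 mg/hr ÷ 14.28571 mg/mL = 21.85909 mL/hr
Volume infused = 21.85909 mL/hr × 0.9 hr = 19.67318 mL
Volume remaining = 35 − 19.67318 = 15.32682 mL
Drug remaining = 15.32682 mL × 14.28571 mg/mL = 218.9545 mg

219 mg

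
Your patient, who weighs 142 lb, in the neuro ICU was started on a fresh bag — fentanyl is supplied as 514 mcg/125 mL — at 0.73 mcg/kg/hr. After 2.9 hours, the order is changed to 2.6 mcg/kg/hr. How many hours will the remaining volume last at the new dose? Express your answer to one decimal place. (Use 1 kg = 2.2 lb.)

Initial rate:
Weight = 142 lb ÷ 2.2 lb/kg = 64.54545 kg
Dose = 0.73 mcg/kg/hr × 64.54545 kg = 47.11818 mcg/hr
Concentration = 514 mcg ÷ 125 mL = 4.112 mcg/mL
Rate = 47.11818 mcg/hr ÷ 4.112 mcg/mL = 11.4587 mL/hr
Volume infused so far = 11.4587 mL/hr × 2.9 hr = 33.23024 mL
Volume remaining = 125 − 33.23024 = 91.76976 mL
New rate:
Dose = 2.6 mcg/kg/hr × 64.54545 kg = 167.8182 mcg/hr
Rate = 167.8182 mcg/hr ÷ 4.112 mcg/mL = 40.81181 mL/hr
Time remaining = 91.76976 mL ÷ 40.81181 mL/hr = 2.248608 hr

2.2 hours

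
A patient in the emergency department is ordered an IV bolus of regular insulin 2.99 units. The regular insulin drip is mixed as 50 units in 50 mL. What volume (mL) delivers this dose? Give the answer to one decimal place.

Concentration = 50 units ÷ 50 mL = 1 units/mL
Volume = 2.99 units ÷ 1 units/mL = 2.99 mL

3.0 mL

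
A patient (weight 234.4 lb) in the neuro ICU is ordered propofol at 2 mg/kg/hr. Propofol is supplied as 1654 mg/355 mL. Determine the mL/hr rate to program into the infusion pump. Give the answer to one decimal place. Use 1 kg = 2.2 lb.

45.7 mL/hr

Weight = 234.4 lb ÷ 2.2 lb/kg = 106.5455 kg
Dose = 2 mg/kg/hr × 106.5455 kg = 213.0909 mg/hr
Concentration = 1654 mg ÷ 355 mL = 4.659155 mg/mL
Rate = 213.0909 mg/hr ÷ 4.659155 mg/mL = 45.73596 mL/hr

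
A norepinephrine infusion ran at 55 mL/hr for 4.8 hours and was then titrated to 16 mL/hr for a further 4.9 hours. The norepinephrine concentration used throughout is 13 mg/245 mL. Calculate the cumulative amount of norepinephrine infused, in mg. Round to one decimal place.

18.2 mg

Concentration = 13 mg ÷ 245 mL = 0.05306122 mg/mL
Stage 1: 55 mL/hr × 4.8 hr = 264 mL → 264 mL × 0.05306122 mg/mL = 14.00816 mg
Stage 2: 16 mL/hr × 4.9 hr = 78.4 mL → 78.4 mL × 0.05306122 mg/mL = 4.16 mg
Total = 14.00816 + 4.16 = 18.16816 mg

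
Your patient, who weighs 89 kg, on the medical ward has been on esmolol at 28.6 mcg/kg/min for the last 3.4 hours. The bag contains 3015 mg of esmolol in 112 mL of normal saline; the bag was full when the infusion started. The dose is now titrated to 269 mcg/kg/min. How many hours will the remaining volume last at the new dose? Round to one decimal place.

1.7 hours

Initial rate:
Dose = 28.6 mcg/kg/min × 89 kg = 2545.4 mcg/min
2545.4 mcg/min × 60 min/hr = 152724 mcg/hr
Concentration = 3015 mg ÷ 112 mL = 26.91964 mg/mL = 26919.64 mcg/mL
Rate = 152724 mcg/hr ÷ 26919.64 mcg/mL = 5.673329 mL/hr
Volume infused so far = 5.673329 mL/hr × 3.4 hr = 19.28932 mL
Volume remaining = 112 − 19.28932 = 92.71068 mL
New rate:
Dose = 269 mcg/kg/min × 89 kg = 23941 mcg/min
23941 mcg/min × 60 min/hr = 1436460 mcg/hr
Rate = 1436460 mcg/hr ÷ 26919.64 mcg/mL = 53.36103 mL/hr
Time remaining = 92.71068 mL ÷ 53.36103 mL/hr = 1.737423 hr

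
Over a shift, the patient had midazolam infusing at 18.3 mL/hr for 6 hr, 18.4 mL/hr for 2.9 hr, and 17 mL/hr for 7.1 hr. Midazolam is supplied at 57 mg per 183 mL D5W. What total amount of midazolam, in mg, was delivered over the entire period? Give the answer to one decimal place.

Concentration = 57 mg ÷ 183 mL = 0.3114754 mg/mL
Stage 1: 18.3 mL/hr × 6 hr = 109.8 mL → 109.8 mL × 0.3114754 mg/mL = 34.2 mg
Stage 2: 18.4 mL/hr × 2.9 hr = 53.36 mL → 53.36 mL × 0.3114754 mg/mL = 16.62033 mg
Stage 3: 17 mL/hr × 7.1 hr = 120.7 mL → 120.7 mL × 0.3114754 mg/mL = 37.59508 mg
Total = 34.2 + 16.62033 + 37.59508 = 88.41541 mg

88.4 mg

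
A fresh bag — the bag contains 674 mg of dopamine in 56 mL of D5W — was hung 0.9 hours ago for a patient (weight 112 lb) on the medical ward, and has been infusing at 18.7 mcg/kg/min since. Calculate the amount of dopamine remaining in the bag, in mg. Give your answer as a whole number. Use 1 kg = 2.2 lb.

623 mg

Weight = 112 lb ÷ 2.2 lb/kg = 50.90909 kg
Dose = 18.7 mcg/kg/min × 50.90909 kg = 952 mcg/min
952 mcg/min × 60 min/hr = 57120 mcg/hr
Concentration = 674 mg ÷ 56 mL = 12.03571 mg/mL = 12035.71 mcg/mL
Rate = 57120 mcg/hr ÷ 12035.71 mcg/mL = 4.745875 mL/hr
Volume infused = 4.745875 mL/hr × 0.9 hr = 4.271288 mL
Volume remaining = 56 − 4.271288 = 51.72871 mL
Drug remaining = 51.72871 mL × 12035.71 mcg/mL = 622592 mcg = 622.592 mg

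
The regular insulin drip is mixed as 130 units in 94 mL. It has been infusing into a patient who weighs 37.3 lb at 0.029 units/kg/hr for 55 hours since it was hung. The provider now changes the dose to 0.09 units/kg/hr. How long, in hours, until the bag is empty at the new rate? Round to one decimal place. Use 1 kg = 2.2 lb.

Initial rate:
Weight = 37.3 lb ÷ 2.2 lb/kg = 16.95455 kg
Dose = 0.029 units/kg/hr × 16.95455 kg = 0.4916818 units/hr
Concentration = 130 units ÷ 94 mL = 1.382979 units/mL
Rate = 0.4916818 units/hr ÷ 1.382979 units/mL = 0.3555238 mL/hr
Volume infused so far = 0.3555238 mL/hr × 55 hr = 19.55381 mL
Volume remaining = 94 − 19.55381 = 74.44619 mL
New rate:
Dose = 0.09 units/kg/hr × 16.95455 kg = 1.525909 units/hr
Rate = 1.525909 units/hr ÷ 1.382979 units/mL = 1.10335 mL/hr
Time remaining = 74.44619 mL ÷ 1.10335 mL/hr = 67.47289 hr

67.5 hours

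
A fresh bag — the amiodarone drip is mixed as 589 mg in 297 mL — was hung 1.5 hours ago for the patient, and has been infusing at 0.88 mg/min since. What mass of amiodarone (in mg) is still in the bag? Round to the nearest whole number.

510 mg

0.88 mg/min × 60 min/hr = 52.8 mg/hr
Concentration = 589 mg ÷ 297 mL = 1.983165 mg/mL
Rate = 52.8 mg/hr ÷ 1.983165 mg/mL = 26.62411 mL/hr
Volume infused = 26.62411 mL/hr × 1.5 hr = 39.93616 mL
Volume remaining = 297 − 39.93616 = 257.0638 mL
Drug remaining = 257.0638 mL × 1.983165 mg/mL = 509.8 mg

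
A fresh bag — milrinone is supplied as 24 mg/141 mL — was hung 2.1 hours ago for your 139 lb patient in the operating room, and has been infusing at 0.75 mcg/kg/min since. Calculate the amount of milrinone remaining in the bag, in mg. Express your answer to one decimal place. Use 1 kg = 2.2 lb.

18.0 mg

Weight = 139 lb ÷ 2.2 lb/kg = 63.18182 kg
Dose = 0.75 mcg/kg/min × 63.18182 kg = 47.38636 mcg/min
47.38636 mcg/min × 60 min/hr = 2843.182 mcg/hr
Concentration = 24 mg ÷ 141 mL = 0.1702128 mg/mL = 170.2128 mcg/mL
Rate = 2843.182 mcg/hr ÷ 170.2128 mcg/mL = 16.70369 mL/hr
Volume infused = 16.70369 mL/hr × 2.1 hr = 35.07776 mL
Volume remaining = 141 − 35.07776 = 105.9222 mL
Drug remaining = 105.9222 mL × 170.2128 mcg/mL = 18029.32 mcg = 18.02932 mg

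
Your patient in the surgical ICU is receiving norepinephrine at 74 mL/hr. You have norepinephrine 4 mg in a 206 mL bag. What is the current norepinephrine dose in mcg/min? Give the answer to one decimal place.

23.9 mcg/min

Concentration = 4 mg ÷ 206 mL = 0.01941748 mg/mL = 19.41748 mcg/mL
Drug rate = 74 mL/hr × 19.41748 mcg/mL = 1436.893 mcg/hr
1436.893 mcg/hr ÷ 60 min/hr = 23.94822 mcg/min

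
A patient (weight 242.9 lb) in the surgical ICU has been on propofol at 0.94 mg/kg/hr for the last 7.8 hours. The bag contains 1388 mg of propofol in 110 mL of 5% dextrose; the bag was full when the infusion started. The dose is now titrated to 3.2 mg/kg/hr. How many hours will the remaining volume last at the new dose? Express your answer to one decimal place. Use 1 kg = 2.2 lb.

1.6 hours

Initial rate:
Weight = 242.9 lb ÷ 2.2 lb/kg = 110.4091 kg
Dose = 0.94 mg/kg/hr × 110.4091 kg = 103.7845 mg/hr
Concentration = 1388 mg ÷ 110 mL = 12.61818 mg/mL
Rate = 103.7845 mg/hr ÷ 12.61818 mg/mL = 8.225 mL/hr
Volume infused so far = 8.225 mL/hr × 7.8 hr = 64.155 mL
Volume remaining = 110 − 64.155 = 45.845 mL
New rate:
Dose = 3.2 mg/kg/hr × 110.4091 kg = 353.3091 mg/hr
Rate = 353.3091 mg/hr ÷ 12.61818 mg/mL = 28 mL/hr
Time remaining = 45.845 mL ÷ 28 mL/hr = 1.637321 hr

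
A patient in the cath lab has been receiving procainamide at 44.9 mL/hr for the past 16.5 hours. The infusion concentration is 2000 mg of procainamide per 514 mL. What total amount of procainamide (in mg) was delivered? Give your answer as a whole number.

Concentration = 2000 mg ÷ 514 mL = 3.891051 mg/mL
Drug rate = 44.9 mL/hr × 3.891051 mg/mL = 174.7082 mg/hr
Total = 174.7082 mg/hr × 16.5 hr = 2882.685 mg

2883 mg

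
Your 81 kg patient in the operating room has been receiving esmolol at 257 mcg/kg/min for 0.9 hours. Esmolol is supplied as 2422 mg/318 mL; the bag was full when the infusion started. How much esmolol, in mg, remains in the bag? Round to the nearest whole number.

1298 mg

Dose = 257 mcg/kg/min × 81 kg = 20817 mcg/min
20817 mcg/min × 60 min/hr = 1249020 mcg/hr
Concentration = 2422 mg ÷ 318 mL = 7.616352 mg/mL = 7616.352 mcg/mL
Rate = 1249020 mcg/hr ÷ 7616.352 mcg/mL = 163.9919 mL/hr
Volume infused = 163.9919 mL/hr × 0.9 hr = 147.5927 mL
Volume remaining = 318 − 147.5927 = 170.4073 mL
Drug remaining = 170.4073 mL × 7616.352 mcg/mL = 1297882 mcg = 1297.882 mg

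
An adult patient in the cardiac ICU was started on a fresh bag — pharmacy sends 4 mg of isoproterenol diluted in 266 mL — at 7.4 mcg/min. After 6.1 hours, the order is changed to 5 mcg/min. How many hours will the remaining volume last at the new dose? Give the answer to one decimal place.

Initial rate:
7.4 mcg/min × 60 min/hr = 444 mcg/hr
Concentration = 4 mg ÷ 266 mL = 0.01503759 mg/mL = 15.03759 mcg/mL
Rate = 444 mcg/hr ÷ 15.03759 mcg/mL = 29.526 mL/hr
Volume infused so far = 29.526 mL/hr × 6.1 hr = 180.1086 mL
Volume remaining = 266 − 180.1086 = 85.8914 mL
New rate:
5 mcg/min × 60 min/hr = 300 mcg/hr
Rate = 300 mcg/hr ÷ 15.03759 mcg/mL = 19.95 mL/hr
Time remaining = 85.8914 mL ÷ 19.95 mL/hr = 4.305333 hr

4.3 hours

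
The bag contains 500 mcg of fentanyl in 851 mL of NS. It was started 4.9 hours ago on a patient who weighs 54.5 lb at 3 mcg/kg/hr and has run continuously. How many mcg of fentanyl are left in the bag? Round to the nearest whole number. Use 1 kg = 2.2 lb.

Weight = 54.5 lb ÷ 2.2 lb/kg = 24.77273 kg
Dose = 3 mcg/kg/hr × 24.77273 kg = 74.31818 mcg/hr
Concentration = 500 mcg ÷ 851 mL = 0.5875441 mcg/mL
Rate = 74.31818 mcg/hr ÷ 0.5875441 mcg/mL = 126.4895 mL/hr
Volume infused = 126.4895 mL/hr × 4.9 hr = 619.7988 mL
Volume remaining = 851 − 619.7988 = 231.2012 mL
Drug remaining = 231.2012 mL × 0.5875441 mcg/mL = 135.8409 mcg

136 mcg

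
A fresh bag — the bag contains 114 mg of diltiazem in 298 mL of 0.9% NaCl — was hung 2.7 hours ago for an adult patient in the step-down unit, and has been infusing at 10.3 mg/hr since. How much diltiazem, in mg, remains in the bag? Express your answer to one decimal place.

Concentration = 114 mg ÷ 298 mL = 0.3825503 mg/mL
Rate = 10.3 mg/hr ÷ 0.3825503 mg/mL = 26.92456 mL/hr
Volume infused = 26.92456 mL/hr × 2.7 hr = 72.69632 mL
Volume remaining = 298 − 72.69632 = 225.3037 mL
Drug remaining = 225.3037 mL × 0.3825503 mg/mL = 86.19 mg

86.2 mg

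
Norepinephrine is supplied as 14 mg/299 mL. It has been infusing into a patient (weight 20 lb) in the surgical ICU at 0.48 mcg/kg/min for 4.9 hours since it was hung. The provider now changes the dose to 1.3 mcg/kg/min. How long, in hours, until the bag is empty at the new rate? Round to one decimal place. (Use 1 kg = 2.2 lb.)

17.9 hours

Initial rate:
Weight = 20 lb ÷ 2.2 lb/kg = 9.090909 kg
Dose = 0.48 mcg/kg/min × 9.090909 kg = 4.363636 mcg/min
4.363636 mcg/min × 60 min/hr = 261.8182 mcg/hr
Concentration = 14 mg ÷ 299 mL = 0.04682274 mg/mL = 46.82274 mcg/mL
Rate = 261.8182 mcg/hr ÷ 46.82274 mcg/mL = 5.591688 mL/hr
Volume infused so far = 5.591688 mL/hr × 4.9 hr = 27.39927 mL
Volume remaining = 299 − 27.39927 = 271.6007 mL
New rate:
Dose = 1.3 mcg/kg/min × 9.090909 kg = 11.81818 mcg/min
11.81818 mcg/min × 60 min/hr = 709.0909 mcg/hr
Rate = 709.0909 mcg/hr ÷ 46.82274 mcg/mL = 15.14416 mL/hr
Time remaining = 271.6007 mL ÷ 15.14416 mL/hr = 17.93436 hr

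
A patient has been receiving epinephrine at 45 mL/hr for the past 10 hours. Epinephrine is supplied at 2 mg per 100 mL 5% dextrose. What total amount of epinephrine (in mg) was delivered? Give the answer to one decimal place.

9.0 mg

Concentration = 2 mg ÷ 100 mL = 0.02 mg/mL = 20 mcg/mL
Drug rate = 45 mL/hr × 20 mcg/mL = 900 mcg/hr
Total = 900 mcg/hr × 10 hr = 9000 mcg = 9 mg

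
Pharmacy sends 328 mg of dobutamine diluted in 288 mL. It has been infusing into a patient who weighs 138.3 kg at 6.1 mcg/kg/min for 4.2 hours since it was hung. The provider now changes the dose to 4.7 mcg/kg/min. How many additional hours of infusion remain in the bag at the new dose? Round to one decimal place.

3.0 hours

Initial rate:
Dose = 6.1 mcg/kg/min × 138.3 kg = 843.63 mcg/min
843.63 mcg/min × 60 min/hr = 50617.8 mcg/hr
Concentration = 328 mg ÷ 288 mL = 1.138889 mg/mL = 1138.889 mcg/mL
Rate = 50617.8 mcg/hr ÷ 1138.889 mcg/mL = 44.4449 mL/hr
Volume infused so far = 44.4449 mL/hr × 4.2 hr = 186.6686 mL
Volume remaining = 288 − 186.6686 = 101.3314 mL
New rate:
Dose = 4.7 mcg/kg/min × 138.3 kg = 650.01 mcg/min
650.01 mcg/min × 60 min/hr = 39000.6 mcg/hr
Rate = 39000.6 mcg/hr ÷ 1138.889 mcg/mL = 34.24443 mL/hr
Time remaining = 101.3314 mL ÷ 34.24443 mL/hr = 2.959063 hr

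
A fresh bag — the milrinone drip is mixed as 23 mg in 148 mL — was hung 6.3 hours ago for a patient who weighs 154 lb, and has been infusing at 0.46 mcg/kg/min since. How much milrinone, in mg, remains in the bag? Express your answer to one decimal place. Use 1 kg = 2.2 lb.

10.8 mg

Weight = 154 lb ÷ 2.2 lb/kg = 70 kg
Dose = 0.46 mcg/kg/min × 70 kg = 32.2 mcg/min
32.2 mcg/min × 60 min/hr = 1932 mcg/hr
Concentration = 23 mg ÷ 148 mL = 0.1554054 mg/mL = 155.4054 mcg/mL
Rate = 1932 mcg/hr ÷ 155.4054 mcg/mL = 12.432 mL/hr
Volume infused = 12.432 mL/hr × 6.3 hr = 78.3216 mL
Volume remaining = 148 − 78.3216 = 69.6784 mL
Drug remaining = 69.6784 mL × 155.4054 mcg/mL = 10828.4 mcg = 10.8284 mg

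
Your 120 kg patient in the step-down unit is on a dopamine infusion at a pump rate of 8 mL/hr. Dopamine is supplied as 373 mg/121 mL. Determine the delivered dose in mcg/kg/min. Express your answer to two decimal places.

3.43 mcg/kg/min

Concentration = 373 mg ÷ 121 mL = 3.082645 mg/mL = 3082.645 mcg/mL
Drug rate = 8 mL/hr × 3082.645 mcg/mL = 24661.16 mcg/hr
24661.16 mcg/hr ÷ 60 min/hr = 411.0193 mcg/min
411.0193 mcg/min ÷ 120 kg = 3.425161 mcg/kg/min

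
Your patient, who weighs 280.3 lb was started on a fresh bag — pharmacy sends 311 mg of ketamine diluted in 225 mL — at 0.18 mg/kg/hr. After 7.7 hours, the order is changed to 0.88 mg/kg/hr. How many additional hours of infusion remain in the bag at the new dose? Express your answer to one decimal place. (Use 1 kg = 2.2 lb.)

1.2 hours

Initial rate:
Weight = 280.3 lb ÷ 2.2 lb/kg = 127.4091 kg
Dose = 0.18 mg/kg/hr × 127.4091 kg = 22.93364 mg/hr
Concentration = 311 mg ÷ 225 mL = 1.382222 mg/mL
Rate = 22.93364 mg/hr ÷ 1.382222 mg/mL = 16.59186 mL/hr
Volume infused so far = 16.59186 mL/hr × 7.7 hr = 127.7573 mL
Volume remaining = 225 − 127.7573 = 97.24268 mL
New rate:
Dose = 0.88 mg/kg/hr × 127.4091 kg = 112.12 mg/hr
Rate = 112.12 mg/hr ÷ 1.382222 mg/mL = 81.11576 mL/hr
Time remaining = 97.24268 mL ÷ 81.11576 mL/hr = 1.198814 hr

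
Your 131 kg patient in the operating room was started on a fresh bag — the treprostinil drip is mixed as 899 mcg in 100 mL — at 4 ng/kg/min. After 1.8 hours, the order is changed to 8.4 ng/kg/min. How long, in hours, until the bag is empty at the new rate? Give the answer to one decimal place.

12.8 hours

Initial rate:
Dose = 4 ng/kg/min × 131 kg = 524 ng/min
524 ng/min × 60 min/hr = 31440 ng/hr
Concentration = 899 mcg ÷ 100 mL = 8.99 mcg/mL = 8990 ng/mL
Rate = 31440 ng/hr ÷ 8990 ng/mL = 3.497219 mL/hr
Volume infused so far = 3.497219 mL/hr × 1.8 hr = 6.294994 mL
Volume remaining = 100 − 6.294994 = 93.70501 mL
New rate:
Dose = 8.4 ng/kg/min × 131 kg = 1100.4 ng/min
1100.4 ng/min × 60 min/hr = 66024 ng/hr
Rate = 66024 ng/hr ÷ 8990 ng/mL = 7.34416 mL/hr
Time remaining = 93.70501 mL ÷ 7.34416 mL/hr = 12.75912 hr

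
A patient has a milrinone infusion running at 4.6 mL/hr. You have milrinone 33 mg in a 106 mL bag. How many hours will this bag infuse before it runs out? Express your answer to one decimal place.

Duration = 106 mL ÷ 4.6 mL/hr = 23.04348 hr

23.0 hours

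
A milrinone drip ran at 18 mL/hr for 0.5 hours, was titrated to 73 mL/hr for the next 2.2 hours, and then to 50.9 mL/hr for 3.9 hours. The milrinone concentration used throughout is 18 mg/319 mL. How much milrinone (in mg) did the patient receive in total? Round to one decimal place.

20.8 mg

Concentration = 18 mg ÷ 319 mL = 0.05642633 mg/mL
Stage 1: 18 mL/hr × 0.5 hr = 9 mL → 9 mL × 0.05642633 mg/mL = 0.507837 mg
Stage 2: 73 mL/hr × 2.2 hr = 160.6 mL → 160.6 mL × 0.05642633 mg/mL = 9.062069 mg
Stage 3: 50.9 mL/hr × 3.9 hr = 198.51 mL → 198.51 mL × 0.05642633 mg/mL = 11.20119 mg
Total = 0.507837 + 9.062069 + 11.20119 = 20.7711 mg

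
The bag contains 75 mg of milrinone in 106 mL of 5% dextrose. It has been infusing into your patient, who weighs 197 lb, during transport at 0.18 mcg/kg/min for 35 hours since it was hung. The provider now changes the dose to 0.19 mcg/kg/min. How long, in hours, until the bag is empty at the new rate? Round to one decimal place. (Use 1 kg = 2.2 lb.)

40.3 hours

Initial rate:
Weight = 197 lb ÷ 2.2 lb/kg = 89.54545 kg
Dose = 0.18 mcg/kg/min × 89.54545 kg = 16.11818 mcg/min
16.11818 mcg/min × 60 min/hr = 967.0909 mcg/hr
Concentration = 75 mg ÷ 106 mL = 0.7075472 mg/mL = 707.5472 mcg/mL
Rate = 967.0909 mcg/hr ÷ 707.5472 mcg/mL = 1.366822 mL/hr
Volume infused so far = 1.366822 mL/hr × 35 hr = 47.83876 mL
Volume remaining = 106 − 47.83876 = 58.16124 mL
New rate:
Dose = 0.19 mcg/kg/min × 89.54545 kg = 17.01364 mcg/min
17.01364 mcg/min × 60 min/hr = 1020.818 mcg/hr
Rate = 1020.818 mcg/hr ÷ 707.5472 mcg/mL = 1.442756 mL/hr
Time remaining = 58.16124 mL ÷ 1.442756 mL/hr = 40.31258 hr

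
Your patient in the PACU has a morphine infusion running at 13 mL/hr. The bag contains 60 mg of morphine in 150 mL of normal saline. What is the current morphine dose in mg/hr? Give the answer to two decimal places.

Concentration = 60 mg ÷ 150 mL = 0.4 mg/mL
Drug rate = 13 mL/hr × 0.4 mg/mL = 5.2 mg/hr

5.20 mg/hr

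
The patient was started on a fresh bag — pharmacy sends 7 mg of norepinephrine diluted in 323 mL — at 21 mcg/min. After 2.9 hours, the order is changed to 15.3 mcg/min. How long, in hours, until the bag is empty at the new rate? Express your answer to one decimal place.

Initial rate:
21 mcg/min × 60 min/hr = 1260 mcg/hr
Concentration = 7 mg ÷ 323 mL = 0.02167183 mg/mL = 21.67183 mcg/mL
Rate = 1260 mcg/hr ÷ 21.67183 mcg/mL = 58.14 mL/hr
Volume infused so far = 58.14 mL/hr × 2.9 hr = 168.606 mL
Volume remaining = 323 − 168.606 = 154.394 mL
New rate:
15.3 mcg/min × 60 min/hr = 918 mcg/hr
Rate = 918 mcg/hr ÷ 21.67183 mcg/mL = 42.35914 mL/hr
Time remaining = 154.394 mL ÷ 42.35914 mL/hr = 3.64488 hr

3.6 hours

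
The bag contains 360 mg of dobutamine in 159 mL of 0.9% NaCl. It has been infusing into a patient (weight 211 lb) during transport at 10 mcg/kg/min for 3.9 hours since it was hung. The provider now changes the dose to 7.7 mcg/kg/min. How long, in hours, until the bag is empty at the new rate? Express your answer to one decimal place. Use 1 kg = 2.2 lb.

Initial rate:
Weight = 211 lb ÷ 2.2 lb/kg = 95.90909 kg
Dose = 10 mcg/kg/min × 95.90909 kg = 959.0909 mcg/min
959.0909 mcg/min × 60 min/hr = 57545.45 mcg/hr
Concentration = 360 mg ÷ 159 mL = 2.264151 mg/mL = 2264.151 mcg/mL
Rate = 57545.45 mcg/hr ÷ 2264.151 mcg/mL = 25.41591 mL/hr
Volume infused so far = 25.41591 mL/hr × 3.9 hr = 99.12205 mL
Volume remaining = 159 − 99.12205 = 59.87795 mL
New rate:
Dose = 7.7 mcg/kg/min × 95.90909 kg = 738.5 mcg/min
738.5 mcg/min × 60 min/hr = 44310 mcg/hr
Rate = 44310 mcg/hr ÷ 2264.151 mcg/mL = 19.57025 mL/hr
Time remaining = 59.87795 mL ÷ 19.57025 mL/hr = 3.059642 hr

3.1 hours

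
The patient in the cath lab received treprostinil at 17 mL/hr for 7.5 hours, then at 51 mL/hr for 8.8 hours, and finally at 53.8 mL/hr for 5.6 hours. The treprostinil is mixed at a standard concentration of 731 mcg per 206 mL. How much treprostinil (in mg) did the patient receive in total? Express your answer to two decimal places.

Concentration = 731 mcg ÷ 206 mL = 3.548544 mcg/mL
Stage 1: 17 mL/hr × 7.5 hr = 127.5 mL → 127.5 mL × 3.548544 mcg/mL = 452.4393 mcg
Stage 2: 51 mL/hr × 8.8 hr = 448.8 mL → 448.8 mL × 3.548544 mcg/mL = 1592.586 mcg
Stage 3: 53.8 mL/hr × 5.6 hr = 301.28 mL → 301.28 mL × 3.548544 mcg/mL = 1069.105 mcg
Total = 452.4393 + 1592.586 + 1069.105 = 3114.131 mcg = 3.114131 mg

3.11 mg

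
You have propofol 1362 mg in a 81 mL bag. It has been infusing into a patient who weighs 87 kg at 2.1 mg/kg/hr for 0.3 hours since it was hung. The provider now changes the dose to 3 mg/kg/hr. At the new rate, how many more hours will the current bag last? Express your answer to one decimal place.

5.0 hours

Initial rate:
Dose = 2.1 mg/kg/hr × 87 kg = 182.7 mg/hr
Concentration = 1362 mg ÷ 81 mL = 16.81481 mg/mL
Rate = 182.7 mg/hr ÷ 16.81481 mg/mL = 10.86542 mL/hr
Volume infused so far = 10.86542 mL/hr × 0.3 hr = 3.259626 mL
Volume remaining = 81 − 3.259626 = 77.74037 mL
New rate:
Dose = 3 mg/kg/hr × 87 kg = 261 mg/hr
Rate = 261 mg/hr ÷ 16.81481 mg/mL = 15.52203 mL/hr
Time remaining = 77.74037 mL ÷ 15.52203 mL/hr = 5.008391 hr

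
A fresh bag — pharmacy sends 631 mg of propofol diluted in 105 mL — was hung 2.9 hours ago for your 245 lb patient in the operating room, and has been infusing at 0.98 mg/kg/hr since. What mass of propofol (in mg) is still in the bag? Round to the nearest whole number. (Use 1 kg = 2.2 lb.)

Weight = 245 lb ÷ 2.2 lb/kg = 111.3636 kg
Dose = 0.98 mg/kg/hr × 111.3636 kg = 109.1364 mg/hr
Concentration = 631 mg ÷ 105 mL = 6.009524 mg/mL
Rate = 109.1364 mg/hr ÷ 6.009524 mg/mL = 18.16057 mL/hr
Volume infused = 18.16057 mL/hr × 2.9 hr = 52.66565 mL
Volume remaining = 105 − 52.66565 = 52.33435 mL
Drug remaining = 52.33435 mL × 6.009524 mg/mL = 314.5045 mg

315 mg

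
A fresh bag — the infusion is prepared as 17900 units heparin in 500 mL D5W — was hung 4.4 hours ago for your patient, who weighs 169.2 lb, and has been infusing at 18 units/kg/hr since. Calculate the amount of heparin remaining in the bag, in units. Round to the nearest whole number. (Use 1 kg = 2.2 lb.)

11809 units

Weight = 169.2 lb ÷ 2.2 lb/kg = 76.90909 kg
Dose = 18 units/kg/hr × 76.90909 kg = 1384.364 units/hr
Concentration = 17900 units ÷ 500 mL = 35.8 units/mL
Rate = 1384.364 units/hr ÷ 35.8 units/mL = 38.66938 mL/hr
Volume infused = 38.66938 mL/hr × 4.4 hr = 170.1453 mL
Volume remaining = 500 − 170.1453 = 329.8547 mL
Drug remaining = 329.8547 mL × 35.8 units/mL = 11808.8 units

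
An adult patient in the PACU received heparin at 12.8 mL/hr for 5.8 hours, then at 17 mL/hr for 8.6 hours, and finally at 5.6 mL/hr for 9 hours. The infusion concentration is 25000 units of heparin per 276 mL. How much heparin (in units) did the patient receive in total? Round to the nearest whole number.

Concentration = 25000 units ÷ 276 mL = 90.57971 units/mL
Stage 1: 12.8 mL/hr × 5.8 hr = 74.24 mL → 74.24 mL × 90.57971 units/mL = 6724.638 units
Stage 2: 17 mL/hr × 8.6 hr = 146.2 mL → 146.2 mL × 90.57971 units/mL = 13242.75 units
Stage 3: 5.6 mL/hr × 9 hr = 50.4 mL → 50.4 mL × 90.57971 units/mL = 4565.217 units
Total = 6724.638 + 13242.75 + 4565.217 = 24532.61 units

24533 units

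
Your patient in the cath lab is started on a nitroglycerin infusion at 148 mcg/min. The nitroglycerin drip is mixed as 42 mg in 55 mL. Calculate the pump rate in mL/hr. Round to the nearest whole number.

148 mcg/min × 60 min/hr = 8880 mcg/hr
Concentration = 42 mg ÷ 55 mL = 0.7636364 mg/mL = 763.6364 mcg/mL
Rate = 8880 mcg/hr ÷ 763.6364 mcg/mL = 11.62857 mL/hr

12 mL/hr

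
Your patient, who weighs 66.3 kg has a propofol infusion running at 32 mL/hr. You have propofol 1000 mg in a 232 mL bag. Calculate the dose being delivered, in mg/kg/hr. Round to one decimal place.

2.1 mg/kg/hr

Concentration = 1000 mg ÷ 232 mL = 4.310345 mg/mL
Drug rate = 32 mL/hr × 4.310345 mg/mL = 137.931 mg/hr
137.931 mg/hr ÷ 66.3 kg = 2.080408 mg/kg/hr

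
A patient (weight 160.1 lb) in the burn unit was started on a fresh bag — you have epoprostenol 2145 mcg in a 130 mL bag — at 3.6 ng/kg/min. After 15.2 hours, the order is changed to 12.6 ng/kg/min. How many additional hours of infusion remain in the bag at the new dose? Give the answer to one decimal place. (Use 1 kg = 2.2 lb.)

Initial rate:
Weight = 160.1 lb ÷ 2.2 lb/kg = 72.77273 kg
Dose = 3.6 ng/kg/min × 72.77273 kg = 261.9818 ng/min
261.9818 ng/min × 60 min/hr = 15718.91 ng/hr
Concentration = 2145 mcg ÷ 130 mL = 16.5 mcg/mL = 16500 ng/mL
Rate = 15718.91 ng/hr ÷ 16500 ng/mL = 0.9526612 mL/hr
Volume infused so far = 0.9526612 mL/hr × 15.2 hr = 14.48045 mL
Volume remaining = 130 − 14.48045 = 115.5196 mL
New rate:
Dose = 12.6 ng/kg/min × 72.77273 kg = 916.9364 ng/min
916.9364 ng/min × 60 min/hr = 55016.18 ng/hr
Rate = 55016.18 ng/hr ÷ 16500 ng/mL = 3.334314 mL/hr
Time remaining = 115.5196 mL ÷ 3.334314 mL/hr = 34.64567 hr

34.6 hours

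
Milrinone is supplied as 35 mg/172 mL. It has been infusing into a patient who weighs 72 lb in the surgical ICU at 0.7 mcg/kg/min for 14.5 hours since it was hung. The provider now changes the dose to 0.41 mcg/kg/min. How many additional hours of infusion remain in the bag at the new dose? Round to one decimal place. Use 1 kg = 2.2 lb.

18.7 hours

Initial rate:
Weight = 72 lb ÷ 2.2 lb/kg = 32.72727 kg
Dose = 0.7 mcg/kg/min × 32.72727 kg = 22.90909 mcg/min
22.90909 mcg/min × 60 min/hr = 1374.545 mcg/hr
Concentration = 35 mg ÷ 172 mL = 0.2034884 mg/mL = 203.4884 mcg/mL
Rate = 1374.545 mcg/hr ÷ 203.4884 mcg/mL = 6.754909 mL/hr
Volume infused so far = 6.754909 mL/hr × 14.5 hr = 97.94618 mL
Volume remaining = 172 − 97.94618 = 74.05382 mL
New rate:
Dose = 0.41 mcg/kg/min × 32.72727 kg = 13.41818 mcg/min
13.41818 mcg/min × 60 min/hr = 805.0909 mcg/hr
Rate = 805.0909 mcg/hr ÷ 203.4884 mcg/mL = 3.956447 mL/hr
Time remaining = 74.05382 mL ÷ 3.956447 mL/hr = 18.71725 hr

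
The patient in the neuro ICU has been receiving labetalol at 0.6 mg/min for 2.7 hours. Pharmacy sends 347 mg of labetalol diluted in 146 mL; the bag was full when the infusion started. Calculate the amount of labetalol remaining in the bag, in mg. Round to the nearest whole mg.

0.6 mg/min × 60 min/hr = 36 mg/hr
Concentration = 347 mg ÷ 146 mL = 2.376712 mg/mL
Rate = 36 mg/hr ÷ 2.376712 mg/mL = 15.14697 mL/hr
Volume infused = 15.14697 mL/hr × 2.7 hr = 40.89683 mL
Volume remaining = 146 − 40.89683 = 105.1032 mL
Drug remaining = 105.1032 mL × 2.376712 mg/mL = 249.8 mg

250 mg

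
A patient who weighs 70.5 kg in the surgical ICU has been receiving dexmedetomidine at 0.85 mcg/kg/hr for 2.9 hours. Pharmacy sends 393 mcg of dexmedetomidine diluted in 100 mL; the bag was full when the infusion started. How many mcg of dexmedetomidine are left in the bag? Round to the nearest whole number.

219 mcg

Dose = 0.85 mcg/kg/hr × 70.5 kg = 59.925 mcg/hr
Concentration = 393 mcg ÷ 100 mL = 3.93 mcg/mL
Rate = 59.925 mcg/hr ÷ 3.93 mcg/mL = 15.24809 mL/hr
Volume infused = 15.24809 mL/hr × 2.9 hr = 44.21947 mL
Volume remaining = 100 − 44.21947 = 55.78053 mL
Drug remaining = 55.78053 mL × 3.93 mcg/mL = 219.2175 mcg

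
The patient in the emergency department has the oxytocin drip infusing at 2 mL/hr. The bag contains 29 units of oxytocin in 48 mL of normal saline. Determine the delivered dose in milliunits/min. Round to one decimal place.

Concentration = 29 units ÷ 48 mL = 0.6041667 units/mL = 604.1667 milliunits/mL
Drug rate = 2 mL/hr × 604.1667 milliunits/mL = 1208.333 milliunits/hr
1208.333 milliunits/hr ÷ 60 min/hr = 20.13889 milliunits/min

20.1 milliunits/min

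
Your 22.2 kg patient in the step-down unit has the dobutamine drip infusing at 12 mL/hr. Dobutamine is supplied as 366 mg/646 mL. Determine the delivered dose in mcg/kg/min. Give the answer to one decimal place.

5.1 mcg/kg/min

Concentration = 366 mg ÷ 646 mL = 0.5665635 mg/mL = 566.5635 mcg/mL
Drug rate = 12 mL/hr × 566.5635 mcg/mL = 6798.762 mcg/hr
6798.762 mcg/hr ÷ 60 min/hr = 113.3127 mcg/min
113.3127 mcg/min ÷ 22.2 kg = 5.104175 mcg/kg/min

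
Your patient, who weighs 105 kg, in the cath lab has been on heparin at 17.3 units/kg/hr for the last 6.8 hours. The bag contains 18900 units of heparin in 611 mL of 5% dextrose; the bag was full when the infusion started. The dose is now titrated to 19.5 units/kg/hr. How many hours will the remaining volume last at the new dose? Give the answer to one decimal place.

Initial rate:
Dose = 17.3 units/kg/hr × 105 kg = 1816.5 units/hr
Concentration = 18900 units ÷ 611 mL = 30.9329 units/mL
Rate = 1816.5 units/hr ÷ 30.9329 units/mL = 58.72389 mL/hr
Volume infused so far = 58.72389 mL/hr × 6.8 hr = 399.3224 mL
Volume remaining = 611 − 399.3224 = 211.6776 mL
New rate:
Dose = 19.5 units/kg/hr × 105 kg = 2047.5 units/hr
Rate = 2047.5 units/hr ÷ 30.9329 units/mL = 66.19167 mL/hr
Time remaining = 211.6776 mL ÷ 66.19167 mL/hr = 3.197949 hr

3.2 hours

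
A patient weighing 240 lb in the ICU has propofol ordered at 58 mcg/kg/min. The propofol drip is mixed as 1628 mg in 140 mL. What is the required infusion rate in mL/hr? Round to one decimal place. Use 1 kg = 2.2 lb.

Weight = 240 lb ÷ 2.2 lb/kg = 109.0909 kg
Dose = 58 mcg/kg/min × 109.0909 kg = 6327.273 mcg/min
6327.273 mcg/min × 60 min/hr = 379636.4 mcg/hr
Concentration = 1628 mg ÷ 140 mL = 11.62857 mg/mL = 11628.57 mcg/mL
Rate = 379636.4 mcg/hr ÷ 11628.57 mcg/mL = 32.64686 mL/hr

32.6 mL/hr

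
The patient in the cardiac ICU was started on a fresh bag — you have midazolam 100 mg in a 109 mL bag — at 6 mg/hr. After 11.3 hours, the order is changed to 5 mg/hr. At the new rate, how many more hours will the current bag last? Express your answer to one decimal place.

6.4 hours

Initial rate:
Concentration = 100 mg ÷ 109 mL = 0.9174312 mg/mL
Rate = 6 mg/hr ÷ 0.9174312 mg/mL = 6.54 mL/hr
Volume infused so far = 6.54 mL/hr × 11.3 hr = 73.902 mL
Volume remaining = 109 − 73.902 = 35.098 mL
New rate:
Rate = 5 mg/hr ÷ 0.9174312 mg/mL = 5.45 mL/hr
Time remaining = 35.098 mL ÷ 5.45 mL/hr = 6.44 hr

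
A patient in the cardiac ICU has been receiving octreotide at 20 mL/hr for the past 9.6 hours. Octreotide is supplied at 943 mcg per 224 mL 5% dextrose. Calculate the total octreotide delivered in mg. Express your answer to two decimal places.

Concentration = 943 mcg ÷ 224 mL = 4.209821 mcg/mL
Drug rate = 20 mL/hr × 4.209821 mcg/mL = 84.19643 mcg/hr
Total = 84.19643 mcg/hr × 9.6 hr = 808.2857 mcg = 0.8082857 mg

0.81 mg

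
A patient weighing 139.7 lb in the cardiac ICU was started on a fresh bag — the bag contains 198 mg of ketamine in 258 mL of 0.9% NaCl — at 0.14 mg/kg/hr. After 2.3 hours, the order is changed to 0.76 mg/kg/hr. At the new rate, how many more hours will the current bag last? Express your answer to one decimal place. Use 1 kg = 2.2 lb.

Initial rate:
Weight = 139.7 lb ÷ 2.2 lb/kg = 63.5 kg
Dose = 0.14 mg/kg/hr × 63.5 kg = 8.89 mg/hr
Concentration = 198 mg ÷ 258 mL = 0.7674419 mg/mL
Rate = 8.89 mg/hr ÷ 0.7674419 mg/mL = 11.58394 mL/hr
Volume infused so far = 11.58394 mL/hr × 2.3 hr = 26.64306 mL
Volume remaining = 258 − 26.64306 = 231.3569 mL
New rate:
Dose = 0.76 mg/kg/hr × 63.5 kg = 48.26 mg/hr
Rate = 48.26 mg/hr ÷ 0.7674419 mg/mL = 62.88424 mL/hr
Time remaining = 231.3569 mL ÷ 62.88424 mL/hr = 3.679092 hr

3.7 hours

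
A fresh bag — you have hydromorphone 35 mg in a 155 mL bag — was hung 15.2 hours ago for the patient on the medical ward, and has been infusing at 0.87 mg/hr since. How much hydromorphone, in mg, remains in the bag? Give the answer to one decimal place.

Concentration = 35 mg ÷ 155 mL = 0.2258065 mg/mL
Rate = 0.87 mg/hr ÷ 0.2258065 mg/mL = 3.852857 mL/hr
Volume infused = 3.852857 mL/hr × 15.2 hr = 58.56343 mL
Volume remaining = 155 − 58.56343 = 96.43657 mL
Drug remaining = 96.43657 mL × 0.2258065 mg/mL = 21.776 mg

21.8 mg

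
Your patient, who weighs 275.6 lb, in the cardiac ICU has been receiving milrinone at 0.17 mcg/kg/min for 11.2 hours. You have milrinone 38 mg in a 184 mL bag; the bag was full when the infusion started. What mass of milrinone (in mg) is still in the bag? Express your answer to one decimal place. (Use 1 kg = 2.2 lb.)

23.7 mg

Weight = 275.6 lb ÷ 2.2 lb/kg = 125.2727 kg
Dose = 0.17 mcg/kg/min × 125.2727 kg = 21.29636 mcg/min
21.29636 mcg/min × 60 min/hr = 1277.782 mcg/hr
Concentration = 38 mg ÷ 184 mL = 0.2065217 mg/mL = 206.5217 mcg/mL
Rate = 1277.782 mcg/hr ÷ 206.5217 mcg/mL = 6.187154 mL/hr
Volume infused = 6.187154 mL/hr × 11.2 hr = 69.29613 mL
Volume remaining = 184 − 69.29613 = 114.7039 mL
Drug remaining = 114.7039 mL × 206.5217 mcg/mL = 23688.84 mcg = 23.68884 mg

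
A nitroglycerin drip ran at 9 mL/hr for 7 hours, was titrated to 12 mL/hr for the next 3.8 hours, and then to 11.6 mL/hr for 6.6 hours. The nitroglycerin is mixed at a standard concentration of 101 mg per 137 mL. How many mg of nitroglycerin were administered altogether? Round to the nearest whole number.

Concentration = 101 mg ÷ 137 mL = 0.7372263 mg/mL
Stage 1: 9 mL/hr × 7 hr = 63 mL → 63 mL × 0.7372263 mg/mL = 46.44526 mg
Stage 2: 12 mL/hr × 3.8 hr = 45.6 mL → 45.6 mL × 0.7372263 mg/mL = 33.61752 mg
Stage 3: 11.6 mL/hr × 6.6 hr = 76.56 mL → 76.56 mL × 0.7372263 mg/mL = 56.44204 mg
Total = 46.44526 + 33.61752 + 56.44204 = 136.5048 mg

137 mg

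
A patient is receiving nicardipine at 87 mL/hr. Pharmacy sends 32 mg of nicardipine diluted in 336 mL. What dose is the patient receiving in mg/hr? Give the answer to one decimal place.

8.3 mg/hr

Concentration = 32 mg ÷ 336 mL = 0.0952381 mg/mL
Drug rate = 87 mL/hr × 0.0952381 mg/mL = 8.285714 mg/hr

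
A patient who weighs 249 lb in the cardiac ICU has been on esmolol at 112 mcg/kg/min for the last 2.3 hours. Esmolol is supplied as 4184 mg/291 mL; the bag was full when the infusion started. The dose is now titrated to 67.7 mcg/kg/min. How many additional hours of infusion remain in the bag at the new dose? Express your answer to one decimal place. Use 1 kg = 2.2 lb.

5.3 hours

Initial rate:
Weight = 249 lb ÷ 2.2 lb/kg = 113.1818 kg
Dose = 112 mcg/kg/min × 113.1818 kg = 12676.36 mcg/min
12676.36 mcg/min × 60 min/hr = 760581.8 mcg/hr
Concentration = 4184 mg ÷ 291 mL = 14.37801 mg/mL = 14378.01 mcg/mL
Rate = 760581.8 mcg/hr ÷ 14378.01 mcg/mL = 52.89897 mL/hr
Volume infused so far = 52.89897 mL/hr × 2.3 hr = 121.6676 mL
Volume remaining = 291 − 121.6676 = 169.3324 mL
New rate:
Dose = 67.7 mcg/kg/min × 113.1818 kg = 7662.409 mcg/min
7662.409 mcg/min × 60 min/hr = 459744.5 mcg/hr
Rate = 459744.5 mcg/hr ÷ 14378.01 mcg/mL = 31.97554 mL/hr
Time remaining = 169.3324 mL ÷ 31.97554 mL/hr = 5.295684 hr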